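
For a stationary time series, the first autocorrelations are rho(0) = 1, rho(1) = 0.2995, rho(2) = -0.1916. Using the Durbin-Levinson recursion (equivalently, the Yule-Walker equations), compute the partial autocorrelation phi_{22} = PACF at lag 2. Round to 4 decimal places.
\phi_{22} = -0.3090

The PACF at lag k is phi_{kk}, the last component of the solution
to the Yule-Walker system G_k phi = r_k where
  (G_k)_{ij} = rho(|i - j|), (r_k)_i = rho(i), i,j = 1..k.
Equivalently, Durbin-Levinson gives phi_{kk} iteratively:
  phi_{11} = rho(1)
  phi_{kk} = [rho(k) - sum_{j=1..k-1} phi_{k-1,j} rho(k-j)]
            / [1 - sum_{j=1..k-1} phi_{k-1,j} rho(j)],
  phi_{k,j} = phi_{k-1,j} - phi_{kk} phi_{k-1,k-j},  j = 1..k-1.
Step k = 1:
  phi_11 = rho(1) = 0.2995.
Step k = 2:
  phi_22 = [rho(2) - phi_11 rho(1)] / [1 - phi_11 rho(1)] = [-0.1916 - (0.2995)(0.2995)] / [1 - (0.2995)(0.2995)]
         = -0.28130025 / 0.91029975 = -0.309.
Therefore phi_{22} = -0.3090.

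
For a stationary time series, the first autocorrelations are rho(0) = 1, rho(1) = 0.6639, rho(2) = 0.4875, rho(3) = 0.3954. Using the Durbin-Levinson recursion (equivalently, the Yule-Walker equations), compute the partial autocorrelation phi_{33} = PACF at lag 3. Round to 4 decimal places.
\phi_{33} = 0.0780

The PACF at lag k is phi_{kk}, the last component of the solution
to the Yule-Walker system G_k phi = r_k where
  (G_k)_{ij} = rho(|i - j|), (r_k)_i = rho(i), i,j = 1..k.
Equivalently, Durbin-Levinson gives phi_{kk} iteratively:
  phi_{11} = rho(1)
  phi_{kk} = [rho(k) - sum_{j=1..k-1} phi_{k-1,j} rho(k-j)]
            / [1 - sum_{j=1..k-1} phi_{k-1,j} rho(j)],
  phi_{k,j} = phi_{k-1,j} - phi_{kk} phi_{k-1,k-j},  j = 1..k-1.
Step k = 1:
  phi_11 = rho(1) = 0.6639.
Step k = 2:
  phi_22 = [rho(2) - phi_11 rho(1)] / [1 - phi_11 rho(1)] = [0.4875 - (0.6639)(0.6639)] / [1 - (0.6639)(0.6639)]
         = 0.04673679 / 0.55923679 = 0.083572.
  Update: phi_21 = phi_11 - phi_22 phi_11 = 0.6639 - (0.083572)(0.6639) = 0.608416.
Step k = 3:
  phi_33 = [rho(3) - phi_21 rho(2) - phi_22 rho(1)] / [1 - phi_21 rho(1) - phi_22 rho(2)]
    numerator   = 0.3954 - (0.608416)(0.4875) - (0.083572)(0.6639) = 0.04331333
    denominator = 1 - (0.608416)(0.6639) - (0.083572)(0.4875) = 0.55533088
  phi_33 = 0.04331333 / 0.55533088 = 0.078.
Therefore phi_{33} = 0.0780.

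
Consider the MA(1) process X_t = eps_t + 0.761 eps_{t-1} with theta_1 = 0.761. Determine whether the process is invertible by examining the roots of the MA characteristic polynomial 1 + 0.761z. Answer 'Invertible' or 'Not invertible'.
\text{Invertible}

The MA(q) characteristic polynomial is P(z) = 1 + 0.761z.
Invertibility requires all roots to lie outside the unit circle, i.e. |z| > 1 for every root.
This is linear in z: 1 + (0.761) z = 0  =>  z = -1/(0.761) = -1.31406,  |z| = 1.31406.
Moduli of all roots: 1.3141.
All moduli strictly greater than 1? Yes.
Verdict: Invertible.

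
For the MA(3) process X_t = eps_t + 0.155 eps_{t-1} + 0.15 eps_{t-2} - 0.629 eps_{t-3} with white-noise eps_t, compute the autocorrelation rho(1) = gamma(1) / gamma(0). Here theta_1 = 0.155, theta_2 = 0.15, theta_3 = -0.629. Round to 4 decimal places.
\rho(1) = 0.0582

For an MA(q) process with theta_0 = 1, the autocovariance is
  gamma(k) = sigma^2 * sum_{i=0..q-k} theta_i * theta_{i+k},
and rho(k) = gamma(k) / gamma(0). Sigma^2 cancels.
  numerator   = (1)*(0.155) + (0.155)*(0.15) + (0.15)*(-0.629) = 0.0839.
  denominator = (1)^2 + (0.155)^2 + (0.15)^2 + (-0.629)^2 = 1.442166.
  rho(1) = 0.0839 / 1.442166 = 0.0582.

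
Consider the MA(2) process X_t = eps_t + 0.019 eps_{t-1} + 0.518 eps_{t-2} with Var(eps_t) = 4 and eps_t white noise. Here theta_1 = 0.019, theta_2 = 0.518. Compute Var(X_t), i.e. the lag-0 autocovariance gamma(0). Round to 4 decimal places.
\gamma(0) = 5.0747

For an MA(q) process X_t = eps_t + sum_i theta_i eps_{t-i} with
Var(eps_t) = sigma^2, the variance is
  gamma(0) = sigma^2 * (1 + sum_i theta_i^2).
  sum_i theta_i^2 = (0.019)^2 + (0.518)^2 = 0.000361 + 0.268324 = 0.268685.
  gamma(0) = 4 * (1 + 0.268685) = 4 * 1.268685 = 5.07474, which rounds to 5.0747.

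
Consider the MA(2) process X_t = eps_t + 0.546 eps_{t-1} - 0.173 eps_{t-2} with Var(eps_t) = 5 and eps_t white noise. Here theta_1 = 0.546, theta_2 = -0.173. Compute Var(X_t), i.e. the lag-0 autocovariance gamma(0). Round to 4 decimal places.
\gamma(0) = 6.6402

For an MA(q) process X_t = eps_t + sum_i theta_i eps_{t-i} with
Var(eps_t) = sigma^2, the variance is
  gamma(0) = sigma^2 * (1 + sum_i theta_i^2).
  sum_i theta_i^2 = (0.546)^2 + (-0.173)^2 = 0.298116 + 0.029929 = 0.328045.
  gamma(0) = 5 * (1 + 0.328045) = 5 * 1.328045 = 6.640225, which rounds to 6.6402.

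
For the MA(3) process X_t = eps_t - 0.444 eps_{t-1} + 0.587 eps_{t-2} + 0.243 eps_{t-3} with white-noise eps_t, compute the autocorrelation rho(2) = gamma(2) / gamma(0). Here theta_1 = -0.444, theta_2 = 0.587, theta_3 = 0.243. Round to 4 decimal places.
\rho(2) = 0.2993

For an MA(q) process with theta_0 = 1, the autocovariance is
  gamma(k) = sigma^2 * sum_{i=0..q-k} theta_i * theta_{i+k},
and rho(k) = gamma(k) / gamma(0). Sigma^2 cancels.
  numerator   = (1)*(0.587) + (-0.444)*(0.243) = 0.479108.
  denominator = (1)^2 + (-0.444)^2 + (0.587)^2 + (0.243)^2 = 1.600754.
  rho(2) = 0.479108 / 1.600754 = 0.2993.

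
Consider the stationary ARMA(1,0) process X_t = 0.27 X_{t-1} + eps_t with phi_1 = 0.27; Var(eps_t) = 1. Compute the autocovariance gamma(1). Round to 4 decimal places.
\gamma(1) = 0.2912

Multiply the model equation by X_{t-k} and take expectations. With theta_0 = psi_0 = 1 and psi_j the MA(infinity) weights, this gives
  gamma(k) - sum_i phi_i gamma(k-i) = c_k,
  c_k = sigma^2 * sum_{j=k..q} theta_j psi_{j-k}   (c_k = 0 for k > q),
using gamma(-m) = gamma(m).
Pure AR (q = 0): c_0 = sigma^2 = 1, c_k = 0 for k >= 1.
Equations for k = 0 and k = 1 (AR order 1):
  gamma(0) = phi_1 gamma(1) + c_0
  gamma(1) = phi_1 gamma(0) + c_1
Substituting the second into the first: gamma(0) (1 - phi_1^2) = c_0 + phi_1 c_1, so
  gamma(0) = c_0 / (1 - phi_1^2) = 1 / (1 - (0.27)^2) = 1 / 0.9271 = 1.078632.
  gamma(1) = phi_1 gamma(0) = (0.27)(1.078632) = 0.291231.
Therefore gamma(1) = 0.2912 (to 4 decimal places).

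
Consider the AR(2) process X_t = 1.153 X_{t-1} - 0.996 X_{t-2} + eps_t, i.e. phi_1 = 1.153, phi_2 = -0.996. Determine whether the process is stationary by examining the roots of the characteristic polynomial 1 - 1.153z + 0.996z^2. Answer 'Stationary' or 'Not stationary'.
\text{Stationary}

The AR(p) characteristic polynomial is P(z) = 1 - 1.153z + 0.996z^2.
Stationarity requires all roots to lie outside the unit circle, i.e. |z| > 1 for every root.
Set 1 + (-1.153) z + (0.996) z^2 = 0, i.e. a z^2 + b z + c = 0 with a = 0.996, b = -1.153, c = 1.
Discriminant D = b^2 - 4ac = (-1.153)^2 - 4*(0.996)*1 = 1.329409 - (3.984) = -2.654591.
D < 0, so the roots are the complex-conjugate pair z = (-b +/- i sqrt(-D)) / (2a) = 0.5788 +/- 0.8179i.
For a conjugate pair |z|^2 = z * conj(z) = (product of roots) = c/a = 1/(0.996) = 1.004016, so |z| = sqrt(1.004016) = 1.002 for both roots.
Moduli of all roots: 1.0020, 1.0020.
All moduli strictly greater than 1? Yes.
Verdict: Stationary.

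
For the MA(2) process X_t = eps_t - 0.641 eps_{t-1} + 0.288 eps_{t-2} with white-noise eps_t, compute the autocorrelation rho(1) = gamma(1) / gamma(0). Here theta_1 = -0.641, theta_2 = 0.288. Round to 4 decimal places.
\rho(1) = -0.5527

For an MA(q) process with theta_0 = 1, the autocovariance is
  gamma(k) = sigma^2 * sum_{i=0..q-k} theta_i * theta_{i+k},
and rho(k) = gamma(k) / gamma(0). Sigma^2 cancels.
  numerator   = (1)*(-0.641) + (-0.641)*(0.288) = -0.825608.
  denominator = (1)^2 + (-0.641)^2 + (0.288)^2 = 1.493825.
  rho(1) = -0.825608 / 1.493825 = -0.5527.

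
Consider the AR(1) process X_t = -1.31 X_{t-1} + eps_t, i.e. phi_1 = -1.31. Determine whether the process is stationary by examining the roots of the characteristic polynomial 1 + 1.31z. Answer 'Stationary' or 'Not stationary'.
\text{Not stationary}

The AR(p) characteristic polynomial is P(z) = 1 + 1.31z.
Stationarity requires all roots to lie outside the unit circle, i.e. |z| > 1 for every root.
This is linear in z: 1 + (1.31) z = 0  =>  z = -1/(1.31) = -0.763359,  |z| = 0.763359.
Moduli of all roots: 0.7634.
All moduli strictly greater than 1? No.
Verdict: Not stationary.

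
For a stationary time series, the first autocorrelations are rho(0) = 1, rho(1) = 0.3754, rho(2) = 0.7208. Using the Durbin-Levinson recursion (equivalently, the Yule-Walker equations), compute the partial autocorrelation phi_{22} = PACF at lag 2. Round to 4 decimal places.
\phi_{22} = 0.6750

The PACF at lag k is phi_{kk}, the last component of the solution
to the Yule-Walker system G_k phi = r_k where
  (G_k)_{ij} = rho(|i - j|), (r_k)_i = rho(i), i,j = 1..k.
Equivalently, Durbin-Levinson gives phi_{kk} iteratively:
  phi_{11} = rho(1)
  phi_{kk} = [rho(k) - sum_{j=1..k-1} phi_{k-1,j} rho(k-j)]
            / [1 - sum_{j=1..k-1} phi_{k-1,j} rho(j)],
  phi_{k,j} = phi_{k-1,j} - phi_{kk} phi_{k-1,k-j},  j = 1..k-1.
Step k = 1:
  phi_11 = rho(1) = 0.3754.
Step k = 2:
  phi_22 = [rho(2) - phi_11 rho(1)] / [1 - phi_11 rho(1)] = [0.7208 - (0.3754)(0.3754)] / [1 - (0.3754)(0.3754)]
         = 0.57987484 / 0.85907484 = 0.675.
Therefore phi_{22} = 0.6750.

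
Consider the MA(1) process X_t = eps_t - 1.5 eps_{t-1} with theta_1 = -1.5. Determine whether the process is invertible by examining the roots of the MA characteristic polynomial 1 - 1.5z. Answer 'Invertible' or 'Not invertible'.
\text{Not invertible}

The MA(q) characteristic polynomial is P(z) = 1 - 1.5z.
Invertibility requires all roots to lie outside the unit circle, i.e. |z| > 1 for every root.
This is linear in z: 1 + (-1.5) z = 0  =>  z = -1/(-1.5) = 0.666667,  |z| = 0.666667.
Moduli of all roots: 0.6667.
All moduli strictly greater than 1? No.
Verdict: Not invertible.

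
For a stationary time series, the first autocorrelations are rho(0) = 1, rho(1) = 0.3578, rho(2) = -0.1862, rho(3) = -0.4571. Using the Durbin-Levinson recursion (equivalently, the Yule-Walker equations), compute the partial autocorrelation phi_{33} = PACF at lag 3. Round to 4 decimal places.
\phi_{33} = -0.3131

The PACF at lag k is phi_{kk}, the last component of the solution
to the Yule-Walker system G_k phi = r_k where
  (G_k)_{ij} = rho(|i - j|), (r_k)_i = rho(i), i,j = 1..k.
Equivalently, Durbin-Levinson gives phi_{kk} iteratively:
  phi_{11} = rho(1)
  phi_{kk} = [rho(k) - sum_{j=1..k-1} phi_{k-1,j} rho(k-j)]
            / [1 - sum_{j=1..k-1} phi_{k-1,j} rho(j)],
  phi_{k,j} = phi_{k-1,j} - phi_{kk} phi_{k-1,k-j},  j = 1..k-1.
Step k = 1:
  phi_11 = rho(1) = 0.3578.
Step k = 2:
  phi_22 = [rho(2) - phi_11 rho(1)] / [1 - phi_11 rho(1)] = [-0.1862 - (0.3578)(0.3578)] / [1 - (0.3578)(0.3578)]
         = -0.31422084 / 0.87197916 = -0.360354.
  Update: phi_21 = phi_11 - phi_22 phi_11 = 0.3578 - (-0.360354)(0.3578) = 0.486735.
Step k = 3:
  phi_33 = [rho(3) - phi_21 rho(2) - phi_22 rho(1)] / [1 - phi_21 rho(1) - phi_22 rho(2)]
    numerator   = -0.4571 - (0.486735)(-0.1862) - (-0.360354)(0.3578) = -0.23753551
    denominator = 1 - (0.486735)(0.3578) - (-0.360354)(-0.1862) = 0.75874855
  phi_33 = -0.23753551 / 0.75874855 = -0.3131.
Therefore phi_{33} = -0.3131.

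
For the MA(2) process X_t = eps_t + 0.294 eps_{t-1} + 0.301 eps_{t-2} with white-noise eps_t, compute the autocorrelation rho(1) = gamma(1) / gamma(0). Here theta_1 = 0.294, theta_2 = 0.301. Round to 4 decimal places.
\rho(1) = 0.3250

For an MA(q) process with theta_0 = 1, the autocovariance is
  gamma(k) = sigma^2 * sum_{i=0..q-k} theta_i * theta_{i+k},
and rho(k) = gamma(k) / gamma(0). Sigma^2 cancels.
  numerator   = (1)*(0.294) + (0.294)*(0.301) = 0.382494.
  denominator = (1)^2 + (0.294)^2 + (0.301)^2 = 1.177037.
  rho(1) = 0.382494 / 1.177037 = 0.3250.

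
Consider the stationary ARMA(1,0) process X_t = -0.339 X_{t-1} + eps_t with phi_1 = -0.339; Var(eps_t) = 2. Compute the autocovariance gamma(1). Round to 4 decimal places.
\gamma(1) = -0.7660

Multiply the model equation by X_{t-k} and take expectations. With theta_0 = psi_0 = 1 and psi_j the MA(infinity) weights, this gives
  gamma(k) - sum_i phi_i gamma(k-i) = c_k,
  c_k = sigma^2 * sum_{j=k..q} theta_j psi_{j-k}   (c_k = 0 for k > q),
using gamma(-m) = gamma(m).
Pure AR (q = 0): c_0 = sigma^2 = 2, c_k = 0 for k >= 1.
Equations for k = 0 and k = 1 (AR order 1):
  gamma(0) = phi_1 gamma(1) + c_0
  gamma(1) = phi_1 gamma(0) + c_1
Substituting the second into the first: gamma(0) (1 - phi_1^2) = c_0 + phi_1 c_1, so
  gamma(0) = c_0 / (1 - phi_1^2) = 2 / (1 - (-0.339)^2) = 2 / 0.885079 = 2.259685.
  gamma(1) = phi_1 gamma(0) = (-0.339)(2.259685) = -0.766033.
Therefore gamma(1) = -0.7660 (to 4 decimal places).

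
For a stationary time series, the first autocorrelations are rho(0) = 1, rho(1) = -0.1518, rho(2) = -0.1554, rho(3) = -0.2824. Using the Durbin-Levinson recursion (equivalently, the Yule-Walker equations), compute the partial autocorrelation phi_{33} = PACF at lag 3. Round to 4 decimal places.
\phi_{33} = -0.3579

The PACF at lag k is phi_{kk}, the last component of the solution
to the Yule-Walker system G_k phi = r_k where
  (G_k)_{ij} = rho(|i - j|), (r_k)_i = rho(i), i,j = 1..k.
Equivalently, Durbin-Levinson gives phi_{kk} iteratively:
  phi_{11} = rho(1)
  phi_{kk} = [rho(k) - sum_{j=1..k-1} phi_{k-1,j} rho(k-j)]
            / [1 - sum_{j=1..k-1} phi_{k-1,j} rho(j)],
  phi_{k,j} = phi_{k-1,j} - phi_{kk} phi_{k-1,k-j},  j = 1..k-1.
Step k = 1:
  phi_11 = rho(1) = -0.1518.
Step k = 2:
  phi_22 = [rho(2) - phi_11 rho(1)] / [1 - phi_11 rho(1)] = [-0.1554 - (-0.1518)(-0.1518)] / [1 - (-0.1518)(-0.1518)]
         = -0.17844324 / 0.97695676 = -0.182652.
  Update: phi_21 = phi_11 - phi_22 phi_11 = -0.1518 - (-0.182652)(-0.1518) = -0.179527.
Step k = 3:
  phi_33 = [rho(3) - phi_21 rho(2) - phi_22 rho(1)] / [1 - phi_21 rho(1) - phi_22 rho(2)]
    numerator   = -0.2824 - (-0.179527)(-0.1554) - (-0.182652)(-0.1518) = -0.33802503
    denominator = 1 - (-0.179527)(-0.1518) - (-0.182652)(-0.1554) = 0.94436372
  phi_33 = -0.33802503 / 0.94436372 = -0.3579.
Therefore phi_{33} = -0.3579.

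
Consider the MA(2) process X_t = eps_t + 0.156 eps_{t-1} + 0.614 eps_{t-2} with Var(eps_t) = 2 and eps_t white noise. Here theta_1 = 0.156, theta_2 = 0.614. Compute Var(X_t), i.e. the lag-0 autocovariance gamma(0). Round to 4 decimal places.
\gamma(0) = 2.8027

For an MA(q) process X_t = eps_t + sum_i theta_i eps_{t-i} with
Var(eps_t) = sigma^2, the variance is
  gamma(0) = sigma^2 * (1 + sum_i theta_i^2).
  sum_i theta_i^2 = (0.156)^2 + (0.614)^2 = 0.024336 + 0.376996 = 0.401332.
  gamma(0) = 2 * (1 + 0.401332) = 2 * 1.401332 = 2.802664, which rounds to 2.8027.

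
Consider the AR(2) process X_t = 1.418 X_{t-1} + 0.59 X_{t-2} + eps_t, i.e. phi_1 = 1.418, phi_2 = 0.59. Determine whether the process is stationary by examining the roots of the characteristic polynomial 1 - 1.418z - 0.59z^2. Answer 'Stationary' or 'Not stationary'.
\text{Not stationary}

The AR(p) characteristic polynomial is P(z) = 1 - 1.418z - 0.59z^2.
Stationarity requires all roots to lie outside the unit circle, i.e. |z| > 1 for every root.
Set 1 + (-1.418) z + (-0.59) z^2 = 0, i.e. a z^2 + b z + c = 0 with a = -0.59, b = -1.418, c = 1.
Discriminant D = b^2 - 4ac = (-1.418)^2 - 4*(-0.59)*1 = 2.010724 - (-2.36) = 4.370724.
D >= 0, so the roots are real: z = (-b +/- sqrt(D)) / (2a) = (1.418 +/- 2.090628) / (-1.18).
  z_1 = (1.418 + 2.090628) / (-1.18) = -2.9734,   |z_1| = 2.9734.
  z_2 = (1.418 - 2.090628) / (-1.18) = 0.57,   |z_2| = 0.57.
Moduli of all roots: 2.9734, 0.5700.
All moduli strictly greater than 1? No.
Verdict: Not stationary.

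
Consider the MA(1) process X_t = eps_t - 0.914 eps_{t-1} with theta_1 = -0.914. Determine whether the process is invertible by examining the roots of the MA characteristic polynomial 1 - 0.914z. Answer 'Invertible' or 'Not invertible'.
\text{Invertible}

The MA(q) characteristic polynomial is P(z) = 1 - 0.914z.
Invertibility requires all roots to lie outside the unit circle, i.e. |z| > 1 for every root.
This is linear in z: 1 + (-0.914) z = 0  =>  z = -1/(-0.914) = 1.094092,  |z| = 1.094092.
Moduli of all roots: 1.0941.
All moduli strictly greater than 1? Yes.
Verdict: Invertible.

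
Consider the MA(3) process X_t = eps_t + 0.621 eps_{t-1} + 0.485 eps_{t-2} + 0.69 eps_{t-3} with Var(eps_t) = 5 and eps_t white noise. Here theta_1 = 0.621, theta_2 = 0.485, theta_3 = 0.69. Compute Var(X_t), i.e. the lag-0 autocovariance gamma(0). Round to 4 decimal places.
\gamma(0) = 10.4848

For an MA(q) process X_t = eps_t + sum_i theta_i eps_{t-i} with
Var(eps_t) = sigma^2, the variance is
  gamma(0) = sigma^2 * (1 + sum_i theta_i^2).
  sum_i theta_i^2 = (0.621)^2 + (0.485)^2 + (0.69)^2 = 0.385641 + 0.235225 + 0.4761 = 1.096966.
  gamma(0) = 5 * (1 + 1.096966) = 5 * 2.096966 = 10.48483, which rounds to 10.4848.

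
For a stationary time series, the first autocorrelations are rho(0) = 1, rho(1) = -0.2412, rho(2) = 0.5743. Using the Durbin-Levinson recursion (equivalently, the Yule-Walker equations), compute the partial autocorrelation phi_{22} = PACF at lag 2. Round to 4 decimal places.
\phi_{22} = 0.5480

The PACF at lag k is phi_{kk}, the last component of the solution
to the Yule-Walker system G_k phi = r_k where
  (G_k)_{ij} = rho(|i - j|), (r_k)_i = rho(i), i,j = 1..k.
Equivalently, Durbin-Levinson gives phi_{kk} iteratively:
  phi_{11} = rho(1)
  phi_{kk} = [rho(k) - sum_{j=1..k-1} phi_{k-1,j} rho(k-j)]
            / [1 - sum_{j=1..k-1} phi_{k-1,j} rho(j)],
  phi_{k,j} = phi_{k-1,j} - phi_{kk} phi_{k-1,k-j},  j = 1..k-1.
Step k = 1:
  phi_11 = rho(1) = -0.2412.
Step k = 2:
  phi_22 = [rho(2) - phi_11 rho(1)] / [1 - phi_11 rho(1)] = [0.5743 - (-0.2412)(-0.2412)] / [1 - (-0.2412)(-0.2412)]
         = 0.51612256 / 0.94182256 = 0.548.
Therefore phi_{22} = 0.5480.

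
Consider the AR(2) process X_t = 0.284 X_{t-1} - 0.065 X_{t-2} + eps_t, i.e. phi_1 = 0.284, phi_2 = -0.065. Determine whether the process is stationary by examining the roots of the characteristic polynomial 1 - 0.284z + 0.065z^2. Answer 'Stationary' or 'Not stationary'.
\text{Stationary}

The AR(p) characteristic polynomial is P(z) = 1 - 0.284z + 0.065z^2.
Stationarity requires all roots to lie outside the unit circle, i.e. |z| > 1 for every root.
Set 1 + (-0.284) z + (0.065) z^2 = 0, i.e. a z^2 + b z + c = 0 with a = 0.065, b = -0.284, c = 1.
Discriminant D = b^2 - 4ac = (-0.284)^2 - 4*(0.065)*1 = 0.080656 - (0.26) = -0.179344.
D < 0, so the roots are the complex-conjugate pair z = (-b +/- i sqrt(-D)) / (2a) = 2.1846 +/- 3.2576i.
For a conjugate pair |z|^2 = z * conj(z) = (product of roots) = c/a = 1/(0.065) = 15.384615, so |z| = sqrt(15.384615) = 3.9223 for both roots.
Moduli of all roots: 3.9223, 3.9223.
All moduli strictly greater than 1? Yes.
Verdict: Stationary.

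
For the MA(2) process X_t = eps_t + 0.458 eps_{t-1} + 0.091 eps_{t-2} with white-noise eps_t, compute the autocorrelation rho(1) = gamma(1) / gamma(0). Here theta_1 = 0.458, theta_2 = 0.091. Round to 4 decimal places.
\rho(1) = 0.4102

For an MA(q) process with theta_0 = 1, the autocovariance is
  gamma(k) = sigma^2 * sum_{i=0..q-k} theta_i * theta_{i+k},
and rho(k) = gamma(k) / gamma(0). Sigma^2 cancels.
  numerator   = (1)*(0.458) + (0.458)*(0.091) = 0.499678.
  denominator = (1)^2 + (0.458)^2 + (0.091)^2 = 1.218045.
  rho(1) = 0.499678 / 1.218045 = 0.4102.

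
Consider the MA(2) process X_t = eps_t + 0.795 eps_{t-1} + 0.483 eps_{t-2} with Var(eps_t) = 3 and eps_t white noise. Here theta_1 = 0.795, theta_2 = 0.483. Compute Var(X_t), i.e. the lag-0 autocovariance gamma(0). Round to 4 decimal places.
\gamma(0) = 5.5959

For an MA(q) process X_t = eps_t + sum_i theta_i eps_{t-i} with
Var(eps_t) = sigma^2, the variance is
  gamma(0) = sigma^2 * (1 + sum_i theta_i^2).
  sum_i theta_i^2 = (0.795)^2 + (0.483)^2 = 0.632025 + 0.233289 = 0.865314.
  gamma(0) = 3 * (1 + 0.865314) = 3 * 1.865314 = 5.595942, which rounds to 5.5959.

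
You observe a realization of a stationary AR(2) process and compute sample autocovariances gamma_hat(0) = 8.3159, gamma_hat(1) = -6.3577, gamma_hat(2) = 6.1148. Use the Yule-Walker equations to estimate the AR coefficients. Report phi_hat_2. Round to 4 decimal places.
\hat\phi_{2} = 0.3630

The Yule-Walker equations for an AR(p) process read, in matrix form,
  Gamma_p phi = r_p,   with   (Gamma_p)_{ij} = gamma(|i - j|),
                       (r_p)_i = gamma(i),   i,j = 1..p.
Substitute the sample gammas (Toeplitz matrix and right-hand side of size 2):
  Gamma_p = [[8.3159, -6.3577], [-6.3577, 8.3159]]
  r_p     = [-6.3577, 6.1148]
Written out:
  8.3159 phi_1 - 6.3577 phi_2 = -6.3577
  -6.3577 phi_1 + 8.3159 phi_2 = 6.1148
Solve by Cramer's rule:
  det = gamma(0)^2 - gamma(1)^2 = (8.3159)^2 - (-6.3577)^2 = 69.15419281 - 40.42034929 = 28.73384352
  phi_hat_1 = [gamma(1) gamma(0) - gamma(1) gamma(2)] / det = [(-6.3577)(8.3159) - (-6.3577)(6.1148)] / 28.73384352 = -13.99393347 / 28.73384352 = -0.487
  phi_hat_2 = [gamma(0) gamma(2) - gamma(1)^2] / det = [(8.3159)(6.1148) - (-6.3577)^2] / 28.73384352 = 10.42971603 / 28.73384352 = 0.363
So phi_hat = [-0.4870, 0.3630].
Therefore phi_hat_2 = 0.3630.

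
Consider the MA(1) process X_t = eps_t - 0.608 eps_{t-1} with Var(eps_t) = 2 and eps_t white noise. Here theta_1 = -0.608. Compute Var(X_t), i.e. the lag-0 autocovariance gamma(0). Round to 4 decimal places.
\gamma(0) = 2.7393

For an MA(q) process X_t = eps_t + sum_i theta_i eps_{t-i} with
Var(eps_t) = sigma^2, the variance is
  gamma(0) = sigma^2 * (1 + sum_i theta_i^2).
  sum_i theta_i^2 = (-0.608)^2 = 0.369664.
  gamma(0) = 2 * (1 + 0.369664) = 2 * 1.369664 = 2.739328, which rounds to 2.7393.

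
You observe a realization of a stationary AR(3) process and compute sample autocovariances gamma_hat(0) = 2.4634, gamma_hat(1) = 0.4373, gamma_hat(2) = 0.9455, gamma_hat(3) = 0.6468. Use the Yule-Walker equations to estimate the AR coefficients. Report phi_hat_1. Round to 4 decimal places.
\hat\phi_{1} = 0.0460

The Yule-Walker equations for an AR(p) process read, in matrix form,
  Gamma_p phi = r_p,   with   (Gamma_p)_{ij} = gamma(|i - j|),
                       (r_p)_i = gamma(i),   i,j = 1..p.
Substitute the sample gammas (Toeplitz matrix and right-hand side of size 3):
  Gamma_p = [[2.4634, 0.4373, 0.9455], [0.4373, 2.4634, 0.4373], [0.9455, 0.4373, 2.4634]]
  r_p     = [0.4373, 0.9455, 0.6468]
Written out (R1..R3):
  (R1) 2.4634 phi_1 + 0.4373 phi_2 + 0.9455 phi_3 = 0.4373
  (R2) 0.4373 phi_1 + 2.4634 phi_2 + 0.4373 phi_3 = 0.9455
  (R3) 0.9455 phi_1 + 0.4373 phi_2 + 2.4634 phi_3 = 0.6468
Gaussian elimination:
  R2 <- R2 - (0.4373/2.4634) R1 = R2 - (0.177519) R1:  2.385771 phi_2 + 0.269456 phi_3 = 0.867871
  R3 <- R3 - (0.9455/2.4634) R1 = R3 - (0.383819) R1:  0.269456 phi_2 + 2.100499 phi_3 = 0.478956
  R3 <- R3 - (0.269456/2.385771) R2 = R3 - (0.112943) R2:  2.070066 phi_3 = 0.380936
Back-substitution:
  phi_hat_3 = 0.380936 / 2.070066 = 0.184021
  phi_hat_2 = (0.867871 - (0.269456)(0.184021)) / 2.385771 = 0.342986
  phi_hat_1 = (0.4373 - (0.4373)(0.342986) - (0.9455)(0.184021)) / 2.4634 = 0.046002
So phi_hat = [0.0460, 0.3430, 0.1840].
Therefore phi_hat_1 = 0.0460.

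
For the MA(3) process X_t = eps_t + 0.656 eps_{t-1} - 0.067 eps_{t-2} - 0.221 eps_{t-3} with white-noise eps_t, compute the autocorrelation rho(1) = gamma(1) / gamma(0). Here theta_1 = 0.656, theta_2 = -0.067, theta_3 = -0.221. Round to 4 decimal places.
\rho(1) = 0.4225

For an MA(q) process with theta_0 = 1, the autocovariance is
  gamma(k) = sigma^2 * sum_{i=0..q-k} theta_i * theta_{i+k},
and rho(k) = gamma(k) / gamma(0). Sigma^2 cancels.
  numerator   = (1)*(0.656) + (0.656)*(-0.067) + (-0.067)*(-0.221) = 0.626855.
  denominator = (1)^2 + (0.656)^2 + (-0.067)^2 + (-0.221)^2 = 1.483666.
  rho(1) = 0.626855 / 1.483666 = 0.4225.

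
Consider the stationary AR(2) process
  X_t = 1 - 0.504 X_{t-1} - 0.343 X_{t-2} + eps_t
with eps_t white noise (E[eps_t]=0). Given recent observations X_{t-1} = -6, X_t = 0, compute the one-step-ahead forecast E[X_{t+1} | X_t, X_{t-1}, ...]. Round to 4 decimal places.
E[X_{t+1} \mid \mathcal F_t] = 3.0580

For an AR(p) model X_t = c + sum_i phi_i X_{t-i} + eps_t, the
one-step-ahead conditional mean is
  E[X_{t+1} | X_t, ...] = c + sum_i phi_i X_{t+1-i}.
Substitute known values:
  E[X_{t+1} | ...] = 1 + (-0.504) * (0) + (-0.343) * (-6)
                   = 3.0580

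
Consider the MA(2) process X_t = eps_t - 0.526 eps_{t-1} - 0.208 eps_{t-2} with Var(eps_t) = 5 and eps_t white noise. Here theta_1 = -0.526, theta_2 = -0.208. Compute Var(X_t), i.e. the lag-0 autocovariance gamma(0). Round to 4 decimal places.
\gamma(0) = 6.5997

For an MA(q) process X_t = eps_t + sum_i theta_i eps_{t-i} with
Var(eps_t) = sigma^2, the variance is
  gamma(0) = sigma^2 * (1 + sum_i theta_i^2).
  sum_i theta_i^2 = (-0.526)^2 + (-0.208)^2 = 0.276676 + 0.043264 = 0.31994.
  gamma(0) = 5 * (1 + 0.31994) = 5 * 1.31994 = 6.5997.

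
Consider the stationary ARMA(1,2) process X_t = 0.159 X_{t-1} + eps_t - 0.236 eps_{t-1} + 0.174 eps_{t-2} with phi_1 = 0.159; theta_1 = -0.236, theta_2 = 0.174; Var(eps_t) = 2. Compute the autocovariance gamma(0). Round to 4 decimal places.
\gamma(0) = 2.0655

Multiply the model equation by X_{t-k} and take expectations. With theta_0 = psi_0 = 1 and psi_j the MA(infinity) weights, this gives
  gamma(k) - sum_i phi_i gamma(k-i) = c_k,
  c_k = sigma^2 * sum_{j=k..q} theta_j psi_{j-k}   (c_k = 0 for k > q),
using gamma(-m) = gamma(m).
psi-weights needed (psi_j = theta_j + sum_i phi_i psi_{j-i}):
  psi_1 = theta_1 + phi_1 = -0.236 + (0.159) = -0.077
  psi_2 = theta_2 + phi_1 psi_1 = 0.174 + (0.159)(-0.077) = 0.161757
Right-hand sides:
  c_0 = sigma^2 (1 + theta_1 psi_1 + theta_2 psi_2) = 2 * (1 + (-0.236)(-0.077) + (0.174)(0.161757)) = 2 * 1.046318 = 2.092635
  c_1 = sigma^2 (theta_1 + theta_2 psi_1) = 2 * (-0.236 + (0.174)(-0.077)) = -0.498796
  c_2 = sigma^2 theta_2 = 2 * (0.174) = 0.348
Equations for k = 0 and k = 1 (AR order 1):
  gamma(0) = phi_1 gamma(1) + c_0
  gamma(1) = phi_1 gamma(0) + c_1
Substituting the second into the first: gamma(0) (1 - phi_1^2) = c_0 + phi_1 c_1, so
  gamma(0) = (c_0 + phi_1 c_1) / (1 - phi_1^2) = (2.092635 + (0.159)(-0.498796)) / (1 - (0.159)^2) = 2.013327 / 0.974719 = 2.065546.
Therefore gamma(0) = 2.0655 (to 4 decimal places).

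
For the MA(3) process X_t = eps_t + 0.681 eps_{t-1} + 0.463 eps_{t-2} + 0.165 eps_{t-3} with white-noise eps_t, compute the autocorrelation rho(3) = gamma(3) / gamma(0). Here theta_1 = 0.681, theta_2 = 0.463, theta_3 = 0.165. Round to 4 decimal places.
\rho(3) = 0.0968

For an MA(q) process with theta_0 = 1, the autocovariance is
  gamma(k) = sigma^2 * sum_{i=0..q-k} theta_i * theta_{i+k},
and rho(k) = gamma(k) / gamma(0). Sigma^2 cancels.
  numerator   = (1)*(0.165) = 0.165.
  denominator = (1)^2 + (0.681)^2 + (0.463)^2 + (0.165)^2 = 1.705355.
  rho(3) = 0.165 / 1.705355 = 0.0968.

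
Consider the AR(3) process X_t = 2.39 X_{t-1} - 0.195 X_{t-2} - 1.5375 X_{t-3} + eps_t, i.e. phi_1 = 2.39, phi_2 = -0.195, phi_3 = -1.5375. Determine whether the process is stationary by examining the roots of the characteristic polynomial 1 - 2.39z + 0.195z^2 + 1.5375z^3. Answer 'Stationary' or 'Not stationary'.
\text{Not stationary}

The AR(p) characteristic polynomial is P(z) = 1 - 2.39z + 0.195z^2 + 1.5375z^3.
Stationarity requires all roots to lie outside the unit circle, i.e. |z| > 1 for every root.
Degree 3: look for a simple real root z0 first, then factor out (1 - z/z0) and solve the remaining quadratic.
Testing z0 = 0.8: P(0.8) = 1 + (-2.39)(0.8) + (0.195)(0.8)^2 + (1.5375)(0.8)^3
  = 1 + (-1.912) + (0.1248) + (0.7872) = 0.  So z_0 = 0.8 is a root, |z_0| = 0.8.
Divide out the factor (1 - 1.25 z) = (1 - z/z0) (since 1/z0 = 1.25):
  P(z) = (1 - 1.25 z)(1 + (-1.14) z + (-1.23) z^2)
  [check: z-coef -1.14 - (1.25) = -2.39; z^2-coef -1.23 - (1.25)(-1.14) = 0.195; z^3-coef -(1.25)(-1.23) = 1.5375.]
Remaining roots from the quadratic factor 1 + (-1.14) z + (-1.23) z^2:
  Set 1 + (-1.14) z + (-1.23) z^2 = 0, i.e. a z^2 + b z + c = 0 with a = -1.23, b = -1.14, c = 1.
  Discriminant D = b^2 - 4ac = (-1.14)^2 - 4*(-1.23)*1 = 1.2996 - (-4.92) = 6.2196.
  D >= 0, so the roots are real: z = (-b +/- sqrt(D)) / (2a) = (1.14 +/- 2.493913) / (-2.46).
    z_1 = (1.14 + 2.493913) / (-2.46) = -1.4772,   |z_1| = 1.4772.
    z_2 = (1.14 - 2.493913) / (-2.46) = 0.5504,   |z_2| = 0.5504.
Moduli of all roots: 0.8000, 1.4772, 0.5504.
All moduli strictly greater than 1? No.
Verdict: Not stationary.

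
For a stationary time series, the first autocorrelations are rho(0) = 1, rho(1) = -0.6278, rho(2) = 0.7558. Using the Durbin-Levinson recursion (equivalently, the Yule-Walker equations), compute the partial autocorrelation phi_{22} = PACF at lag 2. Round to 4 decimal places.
\phi_{22} = 0.5969

The PACF at lag k is phi_{kk}, the last component of the solution
to the Yule-Walker system G_k phi = r_k where
  (G_k)_{ij} = rho(|i - j|), (r_k)_i = rho(i), i,j = 1..k.
Equivalently, Durbin-Levinson gives phi_{kk} iteratively:
  phi_{11} = rho(1)
  phi_{kk} = [rho(k) - sum_{j=1..k-1} phi_{k-1,j} rho(k-j)]
            / [1 - sum_{j=1..k-1} phi_{k-1,j} rho(j)],
  phi_{k,j} = phi_{k-1,j} - phi_{kk} phi_{k-1,k-j},  j = 1..k-1.
Step k = 1:
  phi_11 = rho(1) = -0.6278.
Step k = 2:
  phi_22 = [rho(2) - phi_11 rho(1)] / [1 - phi_11 rho(1)] = [0.7558 - (-0.6278)(-0.6278)] / [1 - (-0.6278)(-0.6278)]
         = 0.36166716 / 0.60586716 = 0.5969.
Therefore phi_{22} = 0.5969.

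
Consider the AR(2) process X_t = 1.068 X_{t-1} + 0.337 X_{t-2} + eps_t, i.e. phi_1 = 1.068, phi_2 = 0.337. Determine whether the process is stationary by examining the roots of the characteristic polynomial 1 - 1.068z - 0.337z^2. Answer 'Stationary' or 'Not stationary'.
\text{Not stationary}

The AR(p) characteristic polynomial is P(z) = 1 - 1.068z - 0.337z^2.
Stationarity requires all roots to lie outside the unit circle, i.e. |z| > 1 for every root.
Set 1 + (-1.068) z + (-0.337) z^2 = 0, i.e. a z^2 + b z + c = 0 with a = -0.337, b = -1.068, c = 1.
Discriminant D = b^2 - 4ac = (-1.068)^2 - 4*(-0.337)*1 = 1.140624 - (-1.348) = 2.488624.
D >= 0, so the roots are real: z = (-b +/- sqrt(D)) / (2a) = (1.068 +/- 1.577537) / (-0.674).
  z_1 = (1.068 + 1.577537) / (-0.674) = -3.9251,   |z_1| = 3.9251.
  z_2 = (1.068 - 1.577537) / (-0.674) = 0.756,   |z_2| = 0.756.
Moduli of all roots: 3.9251, 0.7560.
All moduli strictly greater than 1? No.
Verdict: Not stationary.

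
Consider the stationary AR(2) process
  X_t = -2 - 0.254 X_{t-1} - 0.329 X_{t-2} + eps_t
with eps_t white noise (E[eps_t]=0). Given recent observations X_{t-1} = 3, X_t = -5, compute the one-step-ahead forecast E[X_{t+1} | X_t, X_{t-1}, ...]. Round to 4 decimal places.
E[X_{t+1} \mid \mathcal F_t] = -1.7170

For an AR(p) model X_t = c + sum_i phi_i X_{t-i} + eps_t, the
one-step-ahead conditional mean is
  E[X_{t+1} | X_t, ...] = c + sum_i phi_i X_{t+1-i}.
Substitute known values:
  E[X_{t+1} | ...] = -2 + (-0.254) * (-5) + (-0.329) * (3)
                   = -1.7170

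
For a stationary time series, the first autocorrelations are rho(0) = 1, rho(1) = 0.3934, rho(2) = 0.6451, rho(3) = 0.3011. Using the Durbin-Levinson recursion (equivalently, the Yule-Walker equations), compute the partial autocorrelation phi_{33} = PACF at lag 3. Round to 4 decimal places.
\phi_{33} = -0.0601

The PACF at lag k is phi_{kk}, the last component of the solution
to the Yule-Walker system G_k phi = r_k where
  (G_k)_{ij} = rho(|i - j|), (r_k)_i = rho(i), i,j = 1..k.
Equivalently, Durbin-Levinson gives phi_{kk} iteratively:
  phi_{11} = rho(1)
  phi_{kk} = [rho(k) - sum_{j=1..k-1} phi_{k-1,j} rho(k-j)]
            / [1 - sum_{j=1..k-1} phi_{k-1,j} rho(j)],
  phi_{k,j} = phi_{k-1,j} - phi_{kk} phi_{k-1,k-j},  j = 1..k-1.
Step k = 1:
  phi_11 = rho(1) = 0.3934.
Step k = 2:
  phi_22 = [rho(2) - phi_11 rho(1)] / [1 - phi_11 rho(1)] = [0.6451 - (0.3934)(0.3934)] / [1 - (0.3934)(0.3934)]
         = 0.49033644 / 0.84523644 = 0.580117.
  Update: phi_21 = phi_11 - phi_22 phi_11 = 0.3934 - (0.580117)(0.3934) = 0.165182.
Step k = 3:
  phi_33 = [rho(3) - phi_21 rho(2) - phi_22 rho(1)] / [1 - phi_21 rho(1) - phi_22 rho(2)]
    numerator   = 0.3011 - (0.165182)(0.6451) - (0.580117)(0.3934) = -0.03367699
    denominator = 1 - (0.165182)(0.3934) - (0.580117)(0.6451) = 0.5607837
  phi_33 = -0.03367699 / 0.5607837 = -0.0601.
Therefore phi_{33} = -0.0601.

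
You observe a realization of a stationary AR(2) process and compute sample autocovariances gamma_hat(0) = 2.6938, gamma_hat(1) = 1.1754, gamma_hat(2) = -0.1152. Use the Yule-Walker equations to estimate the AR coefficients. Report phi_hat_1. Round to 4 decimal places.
\hat\phi_{1} = 0.5620

The Yule-Walker equations for an AR(p) process read, in matrix form,
  Gamma_p phi = r_p,   with   (Gamma_p)_{ij} = gamma(|i - j|),
                       (r_p)_i = gamma(i),   i,j = 1..p.
Substitute the sample gammas (Toeplitz matrix and right-hand side of size 2):
  Gamma_p = [[2.6938, 1.1754], [1.1754, 2.6938]]
  r_p     = [1.1754, -0.1152]
Written out:
  2.6938 phi_1 + 1.1754 phi_2 = 1.1754
  1.1754 phi_1 + 2.6938 phi_2 = -0.1152
Solve by Cramer's rule:
  det = gamma(0)^2 - gamma(1)^2 = (2.6938)^2 - (1.1754)^2 = 7.25655844 - 1.38156516 = 5.87499328
  phi_hat_1 = [gamma(1) gamma(0) - gamma(1) gamma(2)] / det = [(1.1754)(2.6938) - (1.1754)(-0.1152)] / 5.87499328 = 3.3016986 / 5.87499328 = 0.562
  phi_hat_2 = [gamma(0) gamma(2) - gamma(1)^2] / det = [(2.6938)(-0.1152) - (1.1754)^2] / 5.87499328 = -1.69189092 / 5.87499328 = -0.288
So phi_hat = [0.5620, -0.2880].
Therefore phi_hat_1 = 0.5620.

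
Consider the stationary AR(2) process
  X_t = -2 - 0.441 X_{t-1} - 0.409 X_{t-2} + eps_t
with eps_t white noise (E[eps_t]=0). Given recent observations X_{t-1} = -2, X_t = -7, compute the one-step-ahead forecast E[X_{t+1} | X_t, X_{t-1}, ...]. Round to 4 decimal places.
E[X_{t+1} \mid \mathcal F_t] = 1.9050

For an AR(p) model X_t = c + sum_i phi_i X_{t-i} + eps_t, the
one-step-ahead conditional mean is
  E[X_{t+1} | X_t, ...] = c + sum_i phi_i X_{t+1-i}.
Substitute known values:
  E[X_{t+1} | ...] = -2 + (-0.441) * (-7) + (-0.409) * (-2)
                   = 1.9050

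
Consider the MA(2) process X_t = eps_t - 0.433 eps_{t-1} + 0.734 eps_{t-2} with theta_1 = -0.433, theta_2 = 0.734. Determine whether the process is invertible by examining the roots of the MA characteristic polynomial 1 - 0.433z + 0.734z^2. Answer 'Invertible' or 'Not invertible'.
\text{Invertible}

The MA(q) characteristic polynomial is P(z) = 1 - 0.433z + 0.734z^2.
Invertibility requires all roots to lie outside the unit circle, i.e. |z| > 1 for every root.
Set 1 + (-0.433) z + (0.734) z^2 = 0, i.e. a z^2 + b z + c = 0 with a = 0.734, b = -0.433, c = 1.
Discriminant D = b^2 - 4ac = (-0.433)^2 - 4*(0.734)*1 = 0.187489 - (2.936) = -2.748511.
D < 0, so the roots are the complex-conjugate pair z = (-b +/- i sqrt(-D)) / (2a) = 0.295 +/- 1.1293i.
For a conjugate pair |z|^2 = z * conj(z) = (product of roots) = c/a = 1/(0.734) = 1.362398, so |z| = sqrt(1.362398) = 1.1672 for both roots.
Moduli of all roots: 1.1672, 1.1672.
All moduli strictly greater than 1? Yes.
Verdict: Invertible.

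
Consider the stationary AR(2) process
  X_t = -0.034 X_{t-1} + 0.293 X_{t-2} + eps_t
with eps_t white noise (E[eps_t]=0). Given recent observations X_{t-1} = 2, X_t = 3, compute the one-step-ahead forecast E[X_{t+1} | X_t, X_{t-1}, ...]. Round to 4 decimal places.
E[X_{t+1} \mid \mathcal F_t] = 0.4840

For an AR(p) model X_t = c + sum_i phi_i X_{t-i} + eps_t, the
one-step-ahead conditional mean is
  E[X_{t+1} | X_t, ...] = c + sum_i phi_i X_{t+1-i}.
Substitute known values:
  E[X_{t+1} | ...] = (-0.034) * (3) + (0.293) * (2)
                   = 0.4840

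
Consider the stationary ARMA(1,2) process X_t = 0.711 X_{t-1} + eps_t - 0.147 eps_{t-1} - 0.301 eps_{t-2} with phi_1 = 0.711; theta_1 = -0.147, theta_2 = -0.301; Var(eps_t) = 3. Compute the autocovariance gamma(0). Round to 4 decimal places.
\gamma(0) = 4.0150

Multiply the model equation by X_{t-k} and take expectations. With theta_0 = psi_0 = 1 and psi_j the MA(infinity) weights, this gives
  gamma(k) - sum_i phi_i gamma(k-i) = c_k,
  c_k = sigma^2 * sum_{j=k..q} theta_j psi_{j-k}   (c_k = 0 for k > q),
using gamma(-m) = gamma(m).
psi-weights needed (psi_j = theta_j + sum_i phi_i psi_{j-i}):
  psi_1 = theta_1 + phi_1 = -0.147 + (0.711) = 0.564
  psi_2 = theta_2 + phi_1 psi_1 = -0.301 + (0.711)(0.564) = 0.100004
Right-hand sides:
  c_0 = sigma^2 (1 + theta_1 psi_1 + theta_2 psi_2) = 3 * (1 + (-0.147)(0.564) + (-0.301)(0.100004)) = 3 * 0.886991 = 2.660972
  c_1 = sigma^2 (theta_1 + theta_2 psi_1) = 3 * (-0.147 + (-0.301)(0.564)) = -0.950292
  c_2 = sigma^2 theta_2 = 3 * (-0.301) = -0.903
Equations for k = 0 and k = 1 (AR order 1):
  gamma(0) = phi_1 gamma(1) + c_0
  gamma(1) = phi_1 gamma(0) + c_1
Substituting the second into the first: gamma(0) (1 - phi_1^2) = c_0 + phi_1 c_1, so
  gamma(0) = (c_0 + phi_1 c_1) / (1 - phi_1^2) = (2.660972 + (0.711)(-0.950292)) / (1 - (0.711)^2) = 1.985315 / 0.494479 = 4.014963.
Therefore gamma(0) = 4.0150 (to 4 decimal places).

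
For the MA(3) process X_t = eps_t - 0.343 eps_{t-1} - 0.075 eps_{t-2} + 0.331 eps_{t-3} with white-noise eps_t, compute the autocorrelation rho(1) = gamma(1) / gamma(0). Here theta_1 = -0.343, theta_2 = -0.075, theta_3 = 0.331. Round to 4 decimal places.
\rho(1) = -0.2775

For an MA(q) process with theta_0 = 1, the autocovariance is
  gamma(k) = sigma^2 * sum_{i=0..q-k} theta_i * theta_{i+k},
and rho(k) = gamma(k) / gamma(0). Sigma^2 cancels.
  numerator   = (1)*(-0.343) + (-0.343)*(-0.075) + (-0.075)*(0.331) = -0.3421.
  denominator = (1)^2 + (-0.343)^2 + (-0.075)^2 + (0.331)^2 = 1.232835.
  rho(1) = -0.3421 / 1.232835 = -0.2775.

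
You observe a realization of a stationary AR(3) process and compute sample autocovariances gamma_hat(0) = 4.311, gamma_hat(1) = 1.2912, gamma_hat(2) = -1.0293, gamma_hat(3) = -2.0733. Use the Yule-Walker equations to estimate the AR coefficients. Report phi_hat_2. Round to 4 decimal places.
\hat\phi_{2} = -0.2190

The Yule-Walker equations for an AR(p) process read, in matrix form,
  Gamma_p phi = r_p,   with   (Gamma_p)_{ij} = gamma(|i - j|),
                       (r_p)_i = gamma(i),   i,j = 1..p.
Substitute the sample gammas (Toeplitz matrix and right-hand side of size 3):
  Gamma_p = [[4.311, 1.2912, -1.0293], [1.2912, 4.311, 1.2912], [-1.0293, 1.2912, 4.311]]
  r_p     = [1.2912, -1.0293, -2.0733]
Written out (R1..R3):
  (R1) 4.311 phi_1 + 1.2912 phi_2 - 1.0293 phi_3 = 1.2912
  (R2) 1.2912 phi_1 + 4.311 phi_2 + 1.2912 phi_3 = -1.0293
  (R3) -1.0293 phi_1 + 1.2912 phi_2 + 4.311 phi_3 = -2.0733
Gaussian elimination:
  R2 <- R2 - (1.2912/4.311) R1 = R2 - (0.299513) R1:  3.924269 phi_2 + 1.599489 phi_3 = -1.416031
  R3 <- R3 - (-1.0293/4.311) R1 = R3 - (-0.238761) R1:  1.599489 phi_2 + 4.065243 phi_3 = -1.765011
  R3 <- R3 - (1.599489/3.924269) R2 = R3 - (0.407589) R2:  3.413309 phi_3 = -1.187853
Back-substitution:
  phi_hat_3 = -1.187853 / 3.413309 = -0.348006
  phi_hat_2 = (-1.416031 - (1.599489)(-0.348006)) / 3.924269 = -0.218996
  phi_hat_1 = (1.2912 - (1.2912)(-0.218996) - (-1.0293)(-0.348006)) / 4.311 = 0.282015
So phi_hat = [0.2820, -0.2190, -0.3480].
Therefore phi_hat_2 = -0.2190.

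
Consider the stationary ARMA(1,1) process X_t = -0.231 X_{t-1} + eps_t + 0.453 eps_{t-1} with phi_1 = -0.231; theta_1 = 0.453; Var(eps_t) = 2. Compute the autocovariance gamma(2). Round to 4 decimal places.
\gamma(2) = -0.0970

Multiply the model equation by X_{t-k} and take expectations. With theta_0 = psi_0 = 1 and psi_j the MA(infinity) weights, this gives
  gamma(k) - sum_i phi_i gamma(k-i) = c_k,
  c_k = sigma^2 * sum_{j=k..q} theta_j psi_{j-k}   (c_k = 0 for k > q),
using gamma(-m) = gamma(m).
psi-weights needed (psi_j = theta_j + sum_i phi_i psi_{j-i}):
  psi_1 = theta_1 + phi_1 = 0.453 + (-0.231) = 0.222
Right-hand sides:
  c_0 = sigma^2 (1 + theta_1 psi_1) = 2 * (1 + (0.453)(0.222)) = 2 * 1.100566 = 2.201132
  c_1 = sigma^2 theta_1 = 2 * (0.453) = 0.906
  c_2 = 0
Equations for k = 0 and k = 1 (AR order 1):
  gamma(0) = phi_1 gamma(1) + c_0
  gamma(1) = phi_1 gamma(0) + c_1
Substituting the second into the first: gamma(0) (1 - phi_1^2) = c_0 + phi_1 c_1, so
  gamma(0) = (c_0 + phi_1 c_1) / (1 - phi_1^2) = (2.201132 + (-0.231)(0.906)) / (1 - (-0.231)^2) = 1.991846 / 0.946639 = 2.104124.
  gamma(1) = phi_1 gamma(0) + c_1 = (-0.231)(2.104124) + (0.906) = 0.419947.
For k = 2 (> q): gamma(2) = phi_1 gamma(1) = (-0.231)(0.419947) = -0.097008.
Therefore gamma(2) = -0.0970 (to 4 decimal places).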